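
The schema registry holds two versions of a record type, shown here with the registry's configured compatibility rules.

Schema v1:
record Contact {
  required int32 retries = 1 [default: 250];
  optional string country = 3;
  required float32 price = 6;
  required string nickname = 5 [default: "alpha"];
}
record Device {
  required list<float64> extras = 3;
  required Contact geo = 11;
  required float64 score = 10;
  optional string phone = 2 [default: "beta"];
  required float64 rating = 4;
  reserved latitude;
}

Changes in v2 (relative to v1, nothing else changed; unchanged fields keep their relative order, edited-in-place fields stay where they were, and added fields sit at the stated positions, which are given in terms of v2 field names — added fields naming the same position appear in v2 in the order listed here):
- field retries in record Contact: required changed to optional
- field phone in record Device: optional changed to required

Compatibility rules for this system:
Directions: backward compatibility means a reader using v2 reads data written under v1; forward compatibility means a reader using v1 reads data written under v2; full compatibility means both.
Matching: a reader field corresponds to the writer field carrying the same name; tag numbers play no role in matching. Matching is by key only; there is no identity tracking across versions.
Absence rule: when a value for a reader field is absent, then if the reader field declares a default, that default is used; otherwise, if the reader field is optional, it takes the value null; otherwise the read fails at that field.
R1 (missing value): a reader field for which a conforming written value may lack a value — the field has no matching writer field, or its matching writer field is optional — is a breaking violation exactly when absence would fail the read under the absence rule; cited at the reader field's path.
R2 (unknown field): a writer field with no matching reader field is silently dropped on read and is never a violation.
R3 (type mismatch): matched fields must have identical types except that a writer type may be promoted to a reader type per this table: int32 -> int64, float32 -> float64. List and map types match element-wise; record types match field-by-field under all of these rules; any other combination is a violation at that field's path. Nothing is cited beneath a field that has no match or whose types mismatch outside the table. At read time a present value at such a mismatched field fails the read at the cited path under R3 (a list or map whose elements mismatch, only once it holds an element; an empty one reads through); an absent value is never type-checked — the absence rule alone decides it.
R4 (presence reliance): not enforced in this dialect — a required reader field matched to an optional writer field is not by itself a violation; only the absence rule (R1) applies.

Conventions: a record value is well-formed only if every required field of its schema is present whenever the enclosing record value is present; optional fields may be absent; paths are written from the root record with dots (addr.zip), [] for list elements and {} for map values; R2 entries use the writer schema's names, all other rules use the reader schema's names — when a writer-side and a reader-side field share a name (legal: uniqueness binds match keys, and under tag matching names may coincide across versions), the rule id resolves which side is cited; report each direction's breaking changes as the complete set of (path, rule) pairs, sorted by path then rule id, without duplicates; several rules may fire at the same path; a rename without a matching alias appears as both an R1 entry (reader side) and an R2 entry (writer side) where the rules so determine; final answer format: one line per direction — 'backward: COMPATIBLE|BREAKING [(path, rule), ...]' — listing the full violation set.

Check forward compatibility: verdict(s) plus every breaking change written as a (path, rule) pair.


forward: COMPATIBLE []

in Device below, arrows point writer -> reader
forward analysis of Device with v1 as reader and v2 as writer:
  list<float64> -> list<float64>, writer required: extras aligns to extras
  Contact -> Contact, writer required: geo aligns to geo
  float64 -> float64, writer required: score aligns to score
  string -> string, writer required: phone aligns to phone
  float64 -> float64, writer required: rating aligns to rating
  int32 -> int32, writer optional: geo.retries aligns to geo.retries
  string -> string, writer optional: geo.country aligns to geo.country
  float32 -> float32, writer required: geo.price aligns to geo.price
  string -> string, writer required: geo.nickname aligns to geo.nickname
  => forward verdict for Device: COMPATIBLE, no violations
checking off the Device differences that do not matter here:
  field retries in record Contact: required changed to optional -> no rule fires on it in Device's dialect; the asked verdict holds
  field phone in record Device: optional changed to required -> no rule fires on it in Device's dialect; the asked verdict holds


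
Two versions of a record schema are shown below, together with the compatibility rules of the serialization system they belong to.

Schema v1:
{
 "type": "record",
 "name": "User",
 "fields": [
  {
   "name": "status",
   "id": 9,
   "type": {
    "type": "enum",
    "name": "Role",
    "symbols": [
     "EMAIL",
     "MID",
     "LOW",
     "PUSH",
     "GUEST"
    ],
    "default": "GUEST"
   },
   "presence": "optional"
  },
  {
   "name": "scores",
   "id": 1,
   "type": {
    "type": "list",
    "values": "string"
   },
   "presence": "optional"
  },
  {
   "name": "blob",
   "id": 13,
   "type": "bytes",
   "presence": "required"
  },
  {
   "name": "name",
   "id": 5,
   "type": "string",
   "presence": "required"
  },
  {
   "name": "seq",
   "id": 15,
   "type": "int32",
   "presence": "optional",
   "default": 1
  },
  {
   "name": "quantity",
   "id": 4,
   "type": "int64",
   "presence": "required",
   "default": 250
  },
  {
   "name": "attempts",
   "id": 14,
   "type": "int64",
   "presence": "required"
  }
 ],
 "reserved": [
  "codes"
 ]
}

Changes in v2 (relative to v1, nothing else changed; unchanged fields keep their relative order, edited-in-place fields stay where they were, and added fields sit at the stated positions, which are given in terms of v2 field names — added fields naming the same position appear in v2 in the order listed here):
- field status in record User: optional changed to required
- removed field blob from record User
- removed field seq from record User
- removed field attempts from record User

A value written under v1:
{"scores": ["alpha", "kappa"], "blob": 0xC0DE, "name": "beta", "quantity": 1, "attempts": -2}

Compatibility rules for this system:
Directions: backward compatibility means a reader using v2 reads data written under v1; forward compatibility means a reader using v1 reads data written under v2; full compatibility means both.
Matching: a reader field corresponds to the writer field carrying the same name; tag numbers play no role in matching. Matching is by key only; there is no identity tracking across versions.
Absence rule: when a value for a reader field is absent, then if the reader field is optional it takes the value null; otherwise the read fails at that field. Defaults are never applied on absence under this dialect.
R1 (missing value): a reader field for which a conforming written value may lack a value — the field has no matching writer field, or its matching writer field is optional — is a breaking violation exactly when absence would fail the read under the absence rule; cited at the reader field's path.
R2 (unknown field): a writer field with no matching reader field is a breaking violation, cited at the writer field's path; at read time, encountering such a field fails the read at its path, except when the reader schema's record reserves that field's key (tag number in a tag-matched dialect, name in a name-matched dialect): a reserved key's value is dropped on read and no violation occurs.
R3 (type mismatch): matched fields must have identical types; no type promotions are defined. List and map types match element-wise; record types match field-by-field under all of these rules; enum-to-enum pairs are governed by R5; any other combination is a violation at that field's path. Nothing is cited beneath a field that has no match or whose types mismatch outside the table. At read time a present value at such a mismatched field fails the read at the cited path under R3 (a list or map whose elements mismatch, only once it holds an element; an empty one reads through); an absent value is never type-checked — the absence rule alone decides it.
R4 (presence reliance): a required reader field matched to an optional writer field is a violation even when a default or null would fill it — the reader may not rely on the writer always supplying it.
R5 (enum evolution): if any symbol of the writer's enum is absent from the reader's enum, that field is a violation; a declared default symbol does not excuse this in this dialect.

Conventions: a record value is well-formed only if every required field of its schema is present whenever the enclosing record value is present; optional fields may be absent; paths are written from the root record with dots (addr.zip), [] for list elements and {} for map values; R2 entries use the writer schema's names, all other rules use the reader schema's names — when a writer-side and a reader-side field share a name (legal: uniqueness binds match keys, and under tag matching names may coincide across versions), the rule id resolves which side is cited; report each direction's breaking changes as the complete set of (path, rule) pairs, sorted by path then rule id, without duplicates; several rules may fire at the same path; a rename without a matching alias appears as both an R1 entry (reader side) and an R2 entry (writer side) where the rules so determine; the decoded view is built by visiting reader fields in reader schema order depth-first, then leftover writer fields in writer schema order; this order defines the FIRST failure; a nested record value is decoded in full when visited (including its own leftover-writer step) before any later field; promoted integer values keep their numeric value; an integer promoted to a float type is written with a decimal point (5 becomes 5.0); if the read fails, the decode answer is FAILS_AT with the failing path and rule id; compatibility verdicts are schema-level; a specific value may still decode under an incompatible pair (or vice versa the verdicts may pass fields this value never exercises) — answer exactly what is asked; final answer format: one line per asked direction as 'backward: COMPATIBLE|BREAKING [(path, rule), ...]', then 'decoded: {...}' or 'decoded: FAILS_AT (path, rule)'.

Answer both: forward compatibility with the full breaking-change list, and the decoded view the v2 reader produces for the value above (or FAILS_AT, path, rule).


forward: BREAKING [(attempts, R1), (blob, R1)]; decoded: FAILS_AT (status, R1)

the writer's type comes first in each User pair
forward pass over User, reader schema v1, writer schema v2:
  writer required, Role -> Role: reader status maps from writer status
  writer optional, list<string> -> list<string>: reader scores maps from writer scores
  blob: no writer match
  writer required, string -> string: reader name maps from writer name
  seq: no writer match
  writer required, int64 -> int64: reader quantity maps from writer quantity
  attempts: no writer match
  breaking: (attempts, R1)
  breaking: (blob, R1)
  => 2 violation(s): forward is BREAKING for User
decode walk for User under reader schema v2:
  read fails at status under R1 (no fill)
  => FAILS_AT (status, R1)
checking off the User differences that do not matter here:
  removed field seq from record User -> affects backward compatibility only, which is not asked


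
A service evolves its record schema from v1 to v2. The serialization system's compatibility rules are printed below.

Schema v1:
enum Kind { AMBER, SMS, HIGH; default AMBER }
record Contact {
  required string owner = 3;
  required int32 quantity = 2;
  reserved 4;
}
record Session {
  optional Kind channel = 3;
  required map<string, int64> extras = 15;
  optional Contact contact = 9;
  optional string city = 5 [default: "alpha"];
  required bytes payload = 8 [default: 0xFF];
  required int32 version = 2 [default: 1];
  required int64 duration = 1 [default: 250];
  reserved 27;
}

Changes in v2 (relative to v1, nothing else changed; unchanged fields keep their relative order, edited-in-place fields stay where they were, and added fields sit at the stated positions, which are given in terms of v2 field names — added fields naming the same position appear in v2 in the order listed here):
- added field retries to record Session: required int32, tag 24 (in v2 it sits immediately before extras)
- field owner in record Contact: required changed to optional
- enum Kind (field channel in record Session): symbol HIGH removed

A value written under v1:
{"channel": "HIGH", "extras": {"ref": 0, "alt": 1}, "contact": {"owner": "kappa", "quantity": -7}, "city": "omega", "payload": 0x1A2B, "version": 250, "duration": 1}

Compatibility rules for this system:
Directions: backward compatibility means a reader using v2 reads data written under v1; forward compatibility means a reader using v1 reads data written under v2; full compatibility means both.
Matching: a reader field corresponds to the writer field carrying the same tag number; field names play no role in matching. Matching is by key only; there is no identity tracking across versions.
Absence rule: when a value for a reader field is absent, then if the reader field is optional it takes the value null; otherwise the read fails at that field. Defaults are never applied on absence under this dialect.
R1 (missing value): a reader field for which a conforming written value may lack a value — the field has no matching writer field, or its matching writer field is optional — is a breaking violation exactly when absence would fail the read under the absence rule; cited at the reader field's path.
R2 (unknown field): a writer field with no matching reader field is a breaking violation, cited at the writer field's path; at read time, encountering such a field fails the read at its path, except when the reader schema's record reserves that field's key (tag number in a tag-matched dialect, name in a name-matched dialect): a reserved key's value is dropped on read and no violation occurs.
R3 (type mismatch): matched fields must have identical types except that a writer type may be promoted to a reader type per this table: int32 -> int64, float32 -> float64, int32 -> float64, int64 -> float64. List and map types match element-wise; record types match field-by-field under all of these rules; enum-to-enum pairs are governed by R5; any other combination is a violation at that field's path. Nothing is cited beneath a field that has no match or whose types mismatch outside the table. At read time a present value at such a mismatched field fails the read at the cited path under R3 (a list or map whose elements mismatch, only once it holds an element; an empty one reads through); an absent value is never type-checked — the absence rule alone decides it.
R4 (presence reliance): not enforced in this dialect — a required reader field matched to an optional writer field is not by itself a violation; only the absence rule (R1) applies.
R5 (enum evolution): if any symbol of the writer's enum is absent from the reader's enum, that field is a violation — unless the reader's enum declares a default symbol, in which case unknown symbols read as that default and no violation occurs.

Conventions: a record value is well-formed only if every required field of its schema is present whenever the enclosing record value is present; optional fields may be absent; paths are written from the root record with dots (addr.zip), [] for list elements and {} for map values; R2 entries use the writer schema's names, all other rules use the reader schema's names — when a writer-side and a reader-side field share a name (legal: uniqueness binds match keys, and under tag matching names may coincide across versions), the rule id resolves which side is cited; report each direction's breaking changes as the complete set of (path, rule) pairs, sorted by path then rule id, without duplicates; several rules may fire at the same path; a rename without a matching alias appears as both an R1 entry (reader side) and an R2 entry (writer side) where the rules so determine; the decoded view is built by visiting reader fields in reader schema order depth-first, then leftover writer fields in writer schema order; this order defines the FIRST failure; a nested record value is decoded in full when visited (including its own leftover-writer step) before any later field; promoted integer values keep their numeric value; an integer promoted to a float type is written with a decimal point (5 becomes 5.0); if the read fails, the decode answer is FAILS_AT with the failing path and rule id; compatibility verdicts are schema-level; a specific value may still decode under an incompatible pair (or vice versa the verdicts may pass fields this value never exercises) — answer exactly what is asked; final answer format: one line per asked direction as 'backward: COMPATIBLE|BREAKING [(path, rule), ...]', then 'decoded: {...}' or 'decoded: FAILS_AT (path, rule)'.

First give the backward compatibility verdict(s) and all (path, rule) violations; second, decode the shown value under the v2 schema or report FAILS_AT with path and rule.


backward: BREAKING [(retries, R1)]; decoded: FAILS_AT (retries, R1)

arrows below run writer -> reader for Session
backward pass over Session, reader schema v2, writer schema v1:
  Kind -> Kind, writer optional: channel aligns to channel
  retries: no writer-side match
  map<string, int64> -> map<string, int64>, writer required: extras aligns to extras
  Contact -> Contact, writer optional: contact aligns to contact
  string -> string, writer optional: city aligns to city
  bytes -> bytes, writer required: payload aligns to payload
  int32 -> int32, writer required: version aligns to version
  int64 -> int64, writer required: duration aligns to duration
  string -> string, writer required: contact.owner aligns to contact.owner
  int32 -> int32, writer required: contact.quantity aligns to contact.quantity
  violation R1 at retries
  => 1 violation(s): backward is BREAKING for Session
decoding the Session value with the v2 reader:
  channel := "AMBER" (symbol HIGH -> reader default)
  read fails at retries under R1 (no fill)
  => FAILS_AT (retries, R1)
checking off the Session differences that do not matter here:
  field owner in record Contact: required changed to optional -> matters only for Session's forward compatibility — outside the asked direction
  enum Kind (field channel in record Session): symbol HIGH removed -> fires no rule on Session, leaving the asked answer as it is


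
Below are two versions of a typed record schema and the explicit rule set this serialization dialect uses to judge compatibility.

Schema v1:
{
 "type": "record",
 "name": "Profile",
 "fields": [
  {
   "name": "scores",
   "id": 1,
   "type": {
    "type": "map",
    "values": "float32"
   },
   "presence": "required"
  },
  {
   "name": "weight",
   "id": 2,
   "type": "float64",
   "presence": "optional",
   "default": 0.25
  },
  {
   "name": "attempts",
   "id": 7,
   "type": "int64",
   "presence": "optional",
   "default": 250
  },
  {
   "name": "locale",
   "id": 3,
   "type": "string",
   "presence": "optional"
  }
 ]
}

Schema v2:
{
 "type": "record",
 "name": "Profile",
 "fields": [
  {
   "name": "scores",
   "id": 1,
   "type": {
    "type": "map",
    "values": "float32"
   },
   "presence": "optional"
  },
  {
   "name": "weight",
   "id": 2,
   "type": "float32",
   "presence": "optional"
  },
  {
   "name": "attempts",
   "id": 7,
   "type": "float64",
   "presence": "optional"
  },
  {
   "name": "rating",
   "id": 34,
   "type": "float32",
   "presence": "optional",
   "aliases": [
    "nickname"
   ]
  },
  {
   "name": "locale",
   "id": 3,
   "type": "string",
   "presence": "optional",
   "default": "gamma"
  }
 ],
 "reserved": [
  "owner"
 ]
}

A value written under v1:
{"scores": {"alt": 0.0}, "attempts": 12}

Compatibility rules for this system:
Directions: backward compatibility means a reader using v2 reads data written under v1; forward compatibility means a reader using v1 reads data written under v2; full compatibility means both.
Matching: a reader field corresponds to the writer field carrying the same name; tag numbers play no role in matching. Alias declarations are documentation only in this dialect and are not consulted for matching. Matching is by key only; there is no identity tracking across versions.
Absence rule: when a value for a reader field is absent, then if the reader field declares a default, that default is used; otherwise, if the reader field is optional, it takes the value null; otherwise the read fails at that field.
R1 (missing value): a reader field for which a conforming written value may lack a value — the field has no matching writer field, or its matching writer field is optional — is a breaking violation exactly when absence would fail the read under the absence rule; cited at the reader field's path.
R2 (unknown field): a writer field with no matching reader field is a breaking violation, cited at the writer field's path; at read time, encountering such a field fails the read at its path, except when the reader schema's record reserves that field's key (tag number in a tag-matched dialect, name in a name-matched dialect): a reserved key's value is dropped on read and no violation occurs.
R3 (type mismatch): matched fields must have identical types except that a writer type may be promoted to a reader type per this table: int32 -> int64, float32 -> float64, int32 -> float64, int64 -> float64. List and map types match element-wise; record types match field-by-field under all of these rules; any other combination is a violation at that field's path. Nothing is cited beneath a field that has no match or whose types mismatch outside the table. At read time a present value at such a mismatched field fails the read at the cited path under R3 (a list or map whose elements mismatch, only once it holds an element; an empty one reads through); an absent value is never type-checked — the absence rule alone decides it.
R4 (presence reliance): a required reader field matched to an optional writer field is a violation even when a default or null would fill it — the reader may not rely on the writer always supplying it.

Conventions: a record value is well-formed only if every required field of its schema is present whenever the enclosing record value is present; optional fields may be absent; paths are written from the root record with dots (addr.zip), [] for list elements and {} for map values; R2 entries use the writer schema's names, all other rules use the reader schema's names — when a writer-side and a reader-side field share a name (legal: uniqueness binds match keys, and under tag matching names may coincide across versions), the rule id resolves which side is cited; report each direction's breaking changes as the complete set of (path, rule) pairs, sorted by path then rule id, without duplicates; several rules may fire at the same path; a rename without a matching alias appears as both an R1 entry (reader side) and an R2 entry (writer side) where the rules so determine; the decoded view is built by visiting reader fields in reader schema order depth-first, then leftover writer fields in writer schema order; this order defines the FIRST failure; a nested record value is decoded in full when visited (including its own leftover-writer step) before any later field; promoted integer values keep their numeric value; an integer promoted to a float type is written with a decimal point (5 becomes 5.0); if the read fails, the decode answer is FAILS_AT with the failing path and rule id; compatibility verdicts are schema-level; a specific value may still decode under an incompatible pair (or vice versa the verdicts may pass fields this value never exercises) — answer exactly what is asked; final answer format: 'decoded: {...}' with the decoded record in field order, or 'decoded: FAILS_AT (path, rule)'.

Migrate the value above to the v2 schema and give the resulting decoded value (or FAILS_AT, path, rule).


decoded: {"scores": {"alt": 0.0}, "weight": null, "attempts": 12.0, "rating": null, "locale": "gamma"}

arrows below run writer -> reader for Profile
decode (reader v2):
  scores := {"alt": 0.0}
  weight := null (absent, optional -> null)
  attempts := 12.0 (int64 -> float64)
  rating := null (absent, optional -> null)
  locale := "gamma" (absent -> default)
  => decoded: {"scores": {"alt": 0.0}, "weight": null, "attempts": 12.0, "rating": null, "locale": "gamma"}
diffs on Profile not affecting the asked answer:
  field scores in record Profile: required changed to optional -> affects the rule determinations only; this particular Profile value decodes identically
  field attempts in record Profile: type int64 changed to float64 (its default is dropped) -> affects the rule determinations only; this particular Profile value decodes identically


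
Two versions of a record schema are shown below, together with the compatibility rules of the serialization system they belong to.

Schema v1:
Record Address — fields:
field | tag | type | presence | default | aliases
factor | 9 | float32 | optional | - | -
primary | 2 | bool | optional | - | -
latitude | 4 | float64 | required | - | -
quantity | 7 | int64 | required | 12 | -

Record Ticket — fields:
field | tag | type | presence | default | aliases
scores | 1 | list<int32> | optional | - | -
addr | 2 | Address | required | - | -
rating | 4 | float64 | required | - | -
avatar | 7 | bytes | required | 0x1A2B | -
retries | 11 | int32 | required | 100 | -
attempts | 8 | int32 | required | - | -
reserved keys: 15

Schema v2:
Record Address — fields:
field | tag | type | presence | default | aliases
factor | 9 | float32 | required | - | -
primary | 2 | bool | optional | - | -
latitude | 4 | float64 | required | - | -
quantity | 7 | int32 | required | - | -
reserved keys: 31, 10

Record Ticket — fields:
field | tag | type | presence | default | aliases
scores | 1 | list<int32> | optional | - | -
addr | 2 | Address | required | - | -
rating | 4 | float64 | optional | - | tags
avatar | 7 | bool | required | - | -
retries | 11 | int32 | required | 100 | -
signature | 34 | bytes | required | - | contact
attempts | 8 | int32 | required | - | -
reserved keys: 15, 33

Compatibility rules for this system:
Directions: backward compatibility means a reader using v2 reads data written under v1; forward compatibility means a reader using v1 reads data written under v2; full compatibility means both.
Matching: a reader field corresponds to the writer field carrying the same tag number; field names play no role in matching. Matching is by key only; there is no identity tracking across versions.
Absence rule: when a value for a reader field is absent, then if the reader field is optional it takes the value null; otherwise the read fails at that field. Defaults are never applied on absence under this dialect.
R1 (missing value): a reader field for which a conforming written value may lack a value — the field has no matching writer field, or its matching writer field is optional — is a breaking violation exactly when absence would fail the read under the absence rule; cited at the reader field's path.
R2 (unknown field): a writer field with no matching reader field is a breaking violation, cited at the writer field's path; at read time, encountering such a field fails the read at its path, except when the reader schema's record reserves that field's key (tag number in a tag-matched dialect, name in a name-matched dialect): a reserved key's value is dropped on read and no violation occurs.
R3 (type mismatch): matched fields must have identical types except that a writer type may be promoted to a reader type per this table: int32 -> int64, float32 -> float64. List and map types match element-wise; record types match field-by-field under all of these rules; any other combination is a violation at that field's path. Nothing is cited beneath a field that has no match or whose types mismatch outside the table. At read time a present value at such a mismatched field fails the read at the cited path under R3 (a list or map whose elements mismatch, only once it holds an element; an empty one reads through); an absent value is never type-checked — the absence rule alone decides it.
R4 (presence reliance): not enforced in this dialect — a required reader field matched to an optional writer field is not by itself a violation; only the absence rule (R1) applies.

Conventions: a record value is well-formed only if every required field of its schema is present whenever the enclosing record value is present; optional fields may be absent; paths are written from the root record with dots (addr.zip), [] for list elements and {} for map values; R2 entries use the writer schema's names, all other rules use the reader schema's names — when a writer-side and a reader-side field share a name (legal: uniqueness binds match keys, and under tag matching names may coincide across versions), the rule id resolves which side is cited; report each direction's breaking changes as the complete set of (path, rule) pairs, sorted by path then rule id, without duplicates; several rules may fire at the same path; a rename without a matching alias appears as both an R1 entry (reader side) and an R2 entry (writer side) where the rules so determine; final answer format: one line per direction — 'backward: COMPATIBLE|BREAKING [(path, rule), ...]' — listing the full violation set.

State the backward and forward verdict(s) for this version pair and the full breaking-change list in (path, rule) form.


the writer's type comes first in each Ticket pair
backward for Ticket (reader v2, writer v1):
  scores <- scores (list<int32> -> list<int32>, writer optional)
  addr <- addr (Address -> Address, writer required)
  rating <- rating (float64 -> float64, writer required)
  avatar <- avatar (bytes -> bool, writer required)
  retries <- retries (int32 -> int32, writer required)
  signature: no writer match
  attempts <- attempts (int32 -> int32, writer required)
  addr.factor <- addr.factor (float32 -> float32, writer optional)
  addr.primary <- addr.primary (bool -> bool, writer optional)
  addr.latitude <- addr.latitude (float64 -> float64, writer required)
  addr.quantity <- addr.quantity (int64 -> int32, writer required)
  violation R1 at addr.factor
  violation R3 at addr.quantity
  violation R3 at avatar
  violation R1 at signature
  backward on Ticket therefore BREAKING (4)
forward for Ticket (reader v1, writer v2):
  scores <- scores (list<int32> -> list<int32>, writer optional)
  addr <- addr (Address -> Address, writer required)
  rating <- rating (float64 -> float64, writer optional)
  avatar <- avatar (bool -> bytes, writer required)
  retries <- retries (int32 -> int32, writer required)
  attempts <- attempts (int32 -> int32, writer required)
  writer field signature has no reader counterpart
  addr.factor <- addr.factor (float32 -> float32, writer required)
  addr.primary <- addr.primary (bool -> bool, writer optional)
  addr.latitude <- addr.latitude (float64 -> float64, writer required)
  addr.quantity <- addr.quantity (int32 -> int64, writer required)
  violation R3 at avatar
  violation R1 at rating
  violation R2 at signature
  forward on Ticket therefore BREAKING (3)

backward: BREAKING [(addr.factor, R1), (addr.quantity, R3), (avatar, R3), (signature, R1)]; forward: BREAKING [(avatar, R3), (rating, R1), (signature, R2)]


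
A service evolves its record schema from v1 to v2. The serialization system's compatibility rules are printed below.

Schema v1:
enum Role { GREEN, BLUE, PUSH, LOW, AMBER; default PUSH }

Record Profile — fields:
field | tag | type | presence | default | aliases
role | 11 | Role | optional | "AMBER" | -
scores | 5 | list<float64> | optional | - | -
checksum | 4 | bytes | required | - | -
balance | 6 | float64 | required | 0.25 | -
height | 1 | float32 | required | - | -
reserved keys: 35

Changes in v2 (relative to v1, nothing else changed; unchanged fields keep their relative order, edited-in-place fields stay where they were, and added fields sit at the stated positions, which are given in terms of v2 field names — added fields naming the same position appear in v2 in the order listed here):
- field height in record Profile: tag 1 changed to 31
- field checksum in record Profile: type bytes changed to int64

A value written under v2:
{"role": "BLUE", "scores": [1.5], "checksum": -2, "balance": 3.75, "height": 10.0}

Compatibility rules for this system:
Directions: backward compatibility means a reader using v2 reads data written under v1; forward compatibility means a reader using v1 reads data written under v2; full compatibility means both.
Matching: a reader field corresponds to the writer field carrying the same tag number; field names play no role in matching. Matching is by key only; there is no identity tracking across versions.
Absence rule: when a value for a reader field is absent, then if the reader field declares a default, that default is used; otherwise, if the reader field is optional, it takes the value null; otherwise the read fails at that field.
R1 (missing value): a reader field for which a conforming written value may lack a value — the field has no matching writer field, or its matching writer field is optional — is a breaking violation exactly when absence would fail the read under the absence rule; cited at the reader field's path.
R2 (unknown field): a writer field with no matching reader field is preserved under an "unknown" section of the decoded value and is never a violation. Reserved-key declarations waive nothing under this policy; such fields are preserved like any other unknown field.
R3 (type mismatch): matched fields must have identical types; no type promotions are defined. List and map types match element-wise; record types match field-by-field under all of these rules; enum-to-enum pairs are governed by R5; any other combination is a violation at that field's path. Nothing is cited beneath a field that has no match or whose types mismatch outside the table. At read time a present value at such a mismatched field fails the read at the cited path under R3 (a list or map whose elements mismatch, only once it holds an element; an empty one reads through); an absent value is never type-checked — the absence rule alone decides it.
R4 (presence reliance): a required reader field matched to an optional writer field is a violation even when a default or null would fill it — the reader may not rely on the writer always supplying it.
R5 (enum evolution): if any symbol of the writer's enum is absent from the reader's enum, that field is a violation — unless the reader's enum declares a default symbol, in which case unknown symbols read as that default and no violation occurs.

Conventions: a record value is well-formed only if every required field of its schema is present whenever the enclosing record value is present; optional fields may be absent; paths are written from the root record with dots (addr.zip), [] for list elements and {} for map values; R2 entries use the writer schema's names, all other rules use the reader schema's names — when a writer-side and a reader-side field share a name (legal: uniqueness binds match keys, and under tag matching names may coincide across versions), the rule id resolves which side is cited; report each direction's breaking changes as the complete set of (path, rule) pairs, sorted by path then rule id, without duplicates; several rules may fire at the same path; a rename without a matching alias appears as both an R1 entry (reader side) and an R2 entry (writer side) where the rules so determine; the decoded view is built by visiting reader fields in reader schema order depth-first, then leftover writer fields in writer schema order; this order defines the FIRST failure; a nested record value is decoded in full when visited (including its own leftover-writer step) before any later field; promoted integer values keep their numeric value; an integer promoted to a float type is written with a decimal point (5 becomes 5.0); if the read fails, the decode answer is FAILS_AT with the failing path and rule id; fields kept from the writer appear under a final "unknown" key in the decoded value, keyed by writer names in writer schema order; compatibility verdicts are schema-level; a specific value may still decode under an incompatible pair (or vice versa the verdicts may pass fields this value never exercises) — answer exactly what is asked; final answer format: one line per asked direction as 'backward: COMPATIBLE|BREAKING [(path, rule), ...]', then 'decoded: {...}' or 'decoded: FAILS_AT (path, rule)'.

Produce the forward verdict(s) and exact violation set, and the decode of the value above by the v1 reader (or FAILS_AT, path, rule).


arrows below run writer -> reader for Profile
forward analysis of Profile with v1 as reader and v2 as writer:
  role: Role -> Role, writer optional; from role
  scores: list<float64> -> list<float64>, writer optional; from scores
  checksum: int64 -> bytes, writer required; from checksum
  balance: float64 -> float64, writer required; from balance
  height: no writer-side match
  leftover writer field: height
  violation R3 at checksum
  violation R1 at height
  => forward verdict for Profile: BREAKING, 2 violation(s)
decode walk for Profile under reader schema v1:
  role := "BLUE"
  scores := [1.5]
  read fails at checksum under R3
  => FAILS_AT (checksum, R3)

forward: BREAKING [(checksum, R3), (height, R1)]; decoded: FAILS_AT (checksum, R3)


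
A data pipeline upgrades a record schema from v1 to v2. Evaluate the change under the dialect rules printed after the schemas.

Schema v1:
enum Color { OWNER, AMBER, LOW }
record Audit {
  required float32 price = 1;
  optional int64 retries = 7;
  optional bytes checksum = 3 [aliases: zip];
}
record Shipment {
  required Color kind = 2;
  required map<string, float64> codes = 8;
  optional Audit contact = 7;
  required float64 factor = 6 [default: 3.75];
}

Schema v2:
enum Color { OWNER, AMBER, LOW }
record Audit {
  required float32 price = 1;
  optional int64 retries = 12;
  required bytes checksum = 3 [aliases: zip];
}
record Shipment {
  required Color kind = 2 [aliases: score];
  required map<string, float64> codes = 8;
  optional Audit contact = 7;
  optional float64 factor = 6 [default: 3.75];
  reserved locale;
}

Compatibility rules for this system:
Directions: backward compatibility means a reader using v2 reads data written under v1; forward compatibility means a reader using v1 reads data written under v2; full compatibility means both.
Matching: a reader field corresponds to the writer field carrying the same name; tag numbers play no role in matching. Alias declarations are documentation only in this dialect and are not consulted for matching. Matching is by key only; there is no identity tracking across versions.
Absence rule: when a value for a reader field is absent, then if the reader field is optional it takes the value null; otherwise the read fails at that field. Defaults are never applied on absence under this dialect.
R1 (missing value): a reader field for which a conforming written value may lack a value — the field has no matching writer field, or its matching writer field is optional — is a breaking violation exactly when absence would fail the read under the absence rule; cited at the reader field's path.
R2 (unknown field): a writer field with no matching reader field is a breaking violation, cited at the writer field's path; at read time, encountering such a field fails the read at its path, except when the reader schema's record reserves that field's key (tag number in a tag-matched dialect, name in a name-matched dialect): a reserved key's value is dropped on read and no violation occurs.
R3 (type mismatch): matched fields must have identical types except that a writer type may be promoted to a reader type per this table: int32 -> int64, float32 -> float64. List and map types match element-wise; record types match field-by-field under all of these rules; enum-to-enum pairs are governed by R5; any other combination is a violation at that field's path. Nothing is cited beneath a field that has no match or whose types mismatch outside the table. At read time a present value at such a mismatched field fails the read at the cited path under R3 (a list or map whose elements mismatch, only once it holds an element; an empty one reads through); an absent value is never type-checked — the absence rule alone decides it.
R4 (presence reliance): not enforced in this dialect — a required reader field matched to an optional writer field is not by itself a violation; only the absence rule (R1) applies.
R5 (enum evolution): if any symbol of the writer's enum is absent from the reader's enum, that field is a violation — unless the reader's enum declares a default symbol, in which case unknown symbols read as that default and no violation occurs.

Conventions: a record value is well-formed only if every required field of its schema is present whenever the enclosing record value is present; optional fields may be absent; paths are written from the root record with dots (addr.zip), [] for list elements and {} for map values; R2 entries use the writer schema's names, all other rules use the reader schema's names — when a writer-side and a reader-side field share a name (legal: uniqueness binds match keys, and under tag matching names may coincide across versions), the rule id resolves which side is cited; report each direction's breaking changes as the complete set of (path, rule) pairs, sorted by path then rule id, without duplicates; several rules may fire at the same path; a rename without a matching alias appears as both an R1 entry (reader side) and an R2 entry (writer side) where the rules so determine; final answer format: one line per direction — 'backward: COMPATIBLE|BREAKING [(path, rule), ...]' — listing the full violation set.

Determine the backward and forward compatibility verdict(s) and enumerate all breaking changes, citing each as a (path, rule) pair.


backward: BREAKING [(contact.checksum, R1)]; forward: BREAKING [(factor, R1)]

each type pair in Shipment: writer, then reader
backward pass over Shipment, reader schema v2, writer schema v1:
  writer required, Color -> Color: reader kind maps from writer kind
  writer required, map<string, float64> -> map<string, float64>: reader codes maps from writer codes
  writer optional, Audit -> Audit: reader contact maps from writer contact
  writer required, float64 -> float64: reader factor maps from writer factor
  writer required, float32 -> float32: reader contact.price maps from writer contact.price
  writer optional, int64 -> int64: reader contact.retries maps from writer contact.retries
  writer optional, bytes -> bytes: reader contact.checksum maps from writer contact.checksum
  rule R1 violated at contact.checksum
  => 1 violation(s): backward is BREAKING for Shipment
forward pass over Shipment, reader schema v1, writer schema v2:
  writer required, Color -> Color: reader kind maps from writer kind
  writer required, map<string, float64> -> map<string, float64>: reader codes maps from writer codes
  writer optional, Audit -> Audit: reader contact maps from writer contact
  writer optional, float64 -> float64: reader factor maps from writer factor
  writer required, float32 -> float32: reader contact.price maps from writer contact.price
  writer optional, int64 -> int64: reader contact.retries maps from writer contact.retries
  writer required, bytes -> bytes: reader contact.checksum maps from writer contact.checksum
  rule R1 violated at factor
  => 1 violation(s): forward is BREAKING for Shipment
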